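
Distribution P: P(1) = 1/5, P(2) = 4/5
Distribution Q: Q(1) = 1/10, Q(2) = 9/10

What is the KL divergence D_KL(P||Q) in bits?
0.0641 bits

D_KL(P||Q) = Σ P(x) log₂(P(x)/Q(x))

Computing term by term:
  P(1)·log₂(P(1)/Q(1)) = (1/5)·log₂((1/5)/(1/10)) = 0.20000
  P(2)·log₂(P(2)/Q(2)) = (4/5)·log₂((4/5)/(9/10)) = -0.13594

D_KL(P||Q) = 0.20000 - 0.13594 = 0.06406 ≈ 0.0641 bits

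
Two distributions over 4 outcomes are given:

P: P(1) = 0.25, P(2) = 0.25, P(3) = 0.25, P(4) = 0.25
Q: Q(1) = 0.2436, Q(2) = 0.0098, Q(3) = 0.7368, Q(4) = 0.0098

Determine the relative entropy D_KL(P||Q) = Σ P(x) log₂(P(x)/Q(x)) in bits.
1.9560 bits

D_KL(P||Q) = Σ P(x) log₂(P(x)/Q(x))

Computing term by term:
  P(1)·log₂(P(1)/Q(1)) = 0.25·log₂(0.25/0.2436) = 0.00935
  P(2)·log₂(P(2)/Q(2)) = 0.25·log₂(0.25/0.0098) = 1.16825
  P(3)·log₂(P(3)/Q(3)) = 0.25·log₂(0.25/0.7368) = -0.38984
  P(4)·log₂(P(4)/Q(4)) = 0.25·log₂(0.25/0.0098) = 1.16825

D_KL(P||Q) = 0.00935 + 1.16825 - 0.38984 + 1.16825 = 1.95601 ≈ 1.9560 bits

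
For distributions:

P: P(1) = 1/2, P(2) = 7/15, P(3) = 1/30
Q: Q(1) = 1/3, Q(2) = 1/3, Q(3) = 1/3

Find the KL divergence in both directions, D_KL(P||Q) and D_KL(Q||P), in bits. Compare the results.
D_KL(P||Q) = 0.4083 bits, D_KL(Q||P) = 0.7505 bits. D_KL(Q||P) is larger than D_KL(P||Q) by 0.3422 bits; the two directions differ.

D_KL(P||Q) = Σ P(x) log₂(P(x)/Q(x))

Computing term by term:
  P(1)·log₂(P(1)/Q(1)) = (1/2)·log₂((1/2)/(1/3)) = 0.29248
  P(2)·log₂(P(2)/Q(2)) = (7/15)·log₂((7/15)/(1/3)) = 0.22653
  P(3)·log₂(P(3)/Q(3)) = (1/30)·log₂((1/30)/(1/3)) = -0.11073

D_KL(P||Q) = 0.29248 + 0.22653 - 0.11073 = 0.40828 ≈ 0.4083 bits

D_KL(Q||P) = Σ Q(x) log₂(Q(x)/P(x))

Computing term by term:
  Q(1)·log₂(Q(1)/P(1)) = (1/3)·log₂((1/3)/(1/2)) = -0.19499
  Q(2)·log₂(Q(2)/P(2)) = (1/3)·log₂((1/3)/(7/15)) = -0.16181
  Q(3)·log₂(Q(3)/P(3)) = (1/3)·log₂((1/3)/(1/30)) = 1.10731

D_KL(Q||P) = -0.19499 - 0.16181 + 1.10731 = 0.75051 ≈ 0.7505 bits

These are NOT equal (difference: 0.3422 bits). KL divergence is asymmetric: D_KL(P||Q) ≠ D_KL(Q||P) in general.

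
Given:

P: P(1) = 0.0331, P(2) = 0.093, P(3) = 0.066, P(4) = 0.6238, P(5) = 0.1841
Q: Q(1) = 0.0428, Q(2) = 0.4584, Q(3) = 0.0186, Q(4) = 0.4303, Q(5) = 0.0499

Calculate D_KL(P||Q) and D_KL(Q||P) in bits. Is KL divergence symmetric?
D_KL(P||Q) = 0.5752 bits, D_KL(Q||P) = 0.7123 bits. No, KL divergence is not symmetric.

D_KL(P||Q) = Σ P(x) log₂(P(x)/Q(x))

Computing term by term:
  P(1)·log₂(P(1)/Q(1)) = 0.0331·log₂(0.0331/0.0428) = -0.01227
  P(2)·log₂(P(2)/Q(2)) = 0.093·log₂(0.093/0.4584) = -0.21402
  P(3)·log₂(P(3)/Q(3)) = 0.066·log₂(0.066/0.0186) = 0.12059
  P(4)·log₂(P(4)/Q(4)) = 0.6238·log₂(0.6238/0.4303) = 0.33420
  P(5)·log₂(P(5)/Q(5)) = 0.1841·log₂(0.1841/0.0499) = 0.34673

D_KL(P||Q) = -0.01227 - 0.21402 + 0.12059 + 0.33420 + 0.34673 = 0.57523 ≈ 0.5752 bits

D_KL(Q||P) = Σ Q(x) log₂(Q(x)/P(x))

Computing term by term:
  Q(1)·log₂(Q(1)/P(1)) = 0.0428·log₂(0.0428/0.0331) = 0.01587
  Q(2)·log₂(Q(2)/P(2)) = 0.4584·log₂(0.4584/0.093) = 1.05492
  Q(3)·log₂(Q(3)/P(3)) = 0.0186·log₂(0.0186/0.066) = -0.03399
  Q(4)·log₂(Q(4)/P(4)) = 0.4303·log₂(0.4303/0.6238) = -0.23053
  Q(5)·log₂(Q(5)/P(5)) = 0.0499·log₂(0.0499/0.1841) = -0.09398

D_KL(Q||P) = 0.01587 + 1.05492 - 0.03399 - 0.23053 - 0.09398 = 0.71229 ≈ 0.7123 bits

These are NOT equal (difference: 0.1371 bits). KL divergence is asymmetric: D_KL(P||Q) ≠ D_KL(Q||P) in general.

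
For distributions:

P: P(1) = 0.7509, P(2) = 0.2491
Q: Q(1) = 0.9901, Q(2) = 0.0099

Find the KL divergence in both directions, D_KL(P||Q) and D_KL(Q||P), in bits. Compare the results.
D_KL(P||Q) = 0.8595 bits, D_KL(Q||P) = 0.3489 bits. D_KL(P||Q) is larger than D_KL(Q||P) by 0.5106 bits; the two directions differ.

D_KL(P||Q) = Σ P(x) log₂(P(x)/Q(x))

Computing term by term:
  P(1)·log₂(P(1)/Q(1)) = 0.7509·log₂(0.7509/0.9901) = -0.29957
  P(2)·log₂(P(2)/Q(2)) = 0.2491·log₂(0.2491/0.0099) = 1.15910

D_KL(P||Q) = -0.29957 + 1.15910 = 0.85953 ≈ 0.8595 bits

D_KL(Q||P) = Σ Q(x) log₂(Q(x)/P(x))

Computing term by term:
  Q(1)·log₂(Q(1)/P(1)) = 0.9901·log₂(0.9901/0.7509) = 0.39500
  Q(2)·log₂(Q(2)/P(2)) = 0.0099·log₂(0.0099/0.2491) = -0.04607

D_KL(Q||P) = 0.39500 - 0.04607 = 0.34893 ≈ 0.3489 bits

These are NOT equal (difference: 0.5106 bits). KL divergence is asymmetric: D_KL(P||Q) ≠ D_KL(Q||P) in general.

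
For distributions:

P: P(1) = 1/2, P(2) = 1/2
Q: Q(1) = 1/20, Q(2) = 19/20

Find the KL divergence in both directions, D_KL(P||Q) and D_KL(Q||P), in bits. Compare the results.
D_KL(P||Q) = 1.1980 bits, D_KL(Q||P) = 0.7136 bits. D_KL(P||Q) is larger than D_KL(Q||P) by 0.4844 bits; the two directions differ.

D_KL(P||Q) = Σ P(x) log₂(P(x)/Q(x))

Computing term by term:
  P(1)·log₂(P(1)/Q(1)) = (1/2)·log₂((1/2)/(1/20)) = 1.66096
  P(2)·log₂(P(2)/Q(2)) = (1/2)·log₂((1/2)/(19/20)) = -0.46300

D_KL(P||Q) = 1.66096 - 0.46300 = 1.19796 ≈ 1.1980 bits

D_KL(Q||P) = Σ Q(x) log₂(Q(x)/P(x))

Computing term by term:
  Q(1)·log₂(Q(1)/P(1)) = (1/20)·log₂((1/20)/(1/2)) = -0.16610
  Q(2)·log₂(Q(2)/P(2)) = (19/20)·log₂((19/20)/(1/2)) = 0.87970

D_KL(Q||P) = -0.16610 + 0.87970 = 0.71360 ≈ 0.7136 bits

These are NOT equal (difference: 0.4844 bits). KL divergence is asymmetric: D_KL(P||Q) ≠ D_KL(Q||P) in general.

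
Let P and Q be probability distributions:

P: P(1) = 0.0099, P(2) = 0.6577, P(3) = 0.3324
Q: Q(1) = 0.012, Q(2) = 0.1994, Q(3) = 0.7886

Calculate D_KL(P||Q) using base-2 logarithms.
0.7154 bits

D_KL(P||Q) = Σ P(x) log₂(P(x)/Q(x))

Computing term by term:
  P(1)·log₂(P(1)/Q(1)) = 0.0099·log₂(0.0099/0.012) = -0.00275
  P(2)·log₂(P(2)/Q(2)) = 0.6577·log₂(0.6577/0.1994) = 1.13240
  P(3)·log₂(P(3)/Q(3)) = 0.3324·log₂(0.3324/0.7886) = -0.41429

D_KL(P||Q) = -0.00275 + 1.13240 - 0.41429 = 0.71536 ≈ 0.7154 bits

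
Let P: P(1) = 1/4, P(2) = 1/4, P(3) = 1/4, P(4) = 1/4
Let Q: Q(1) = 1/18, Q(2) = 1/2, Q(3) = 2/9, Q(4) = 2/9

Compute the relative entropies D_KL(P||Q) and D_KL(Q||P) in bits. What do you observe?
D_KL(P||Q) = 0.3774 bits, D_KL(Q||P) = 0.3039 bits. The two directions give different values (D_KL(P||Q) exceeds D_KL(Q||P) by 0.0735 bits): KL divergence is asymmetric.

D_KL(P||Q) = Σ P(x) log₂(P(x)/Q(x))

Computing term by term:
  P(1)·log₂(P(1)/Q(1)) = (1/4)·log₂((1/4)/(1/18)) = 0.54248
  P(2)·log₂(P(2)/Q(2)) = (1/4)·log₂((1/4)/(1/2)) = -0.25000
  P(3)·log₂(P(3)/Q(3)) = (1/4)·log₂((1/4)/(2/9)) = 0.04248
  P(4)·log₂(P(4)/Q(4)) = (1/4)·log₂((1/4)/(2/9)) = 0.04248

D_KL(P||Q) = 0.54248 - 0.25000 + 0.04248 + 0.04248 = 0.37744 ≈ 0.3774 bits

D_KL(Q||P) = Σ Q(x) log₂(Q(x)/P(x))

Computing term by term:
  Q(1)·log₂(Q(1)/P(1)) = (1/18)·log₂((1/18)/(1/4)) = -0.12055
  Q(2)·log₂(Q(2)/P(2)) = (1/2)·log₂((1/2)/(1/4)) = 0.50000
  Q(3)·log₂(Q(3)/P(3)) = (2/9)·log₂((2/9)/(1/4)) = -0.03776
  Q(4)·log₂(Q(4)/P(4)) = (2/9)·log₂((2/9)/(1/4)) = -0.03776

D_KL(Q||P) = -0.12055 + 0.50000 - 0.03776 - 0.03776 = 0.30393 ≈ 0.3039 bits

These are NOT equal (difference: 0.0735 bits). KL divergence is asymmetric: D_KL(P||Q) ≠ D_KL(Q||P) in general.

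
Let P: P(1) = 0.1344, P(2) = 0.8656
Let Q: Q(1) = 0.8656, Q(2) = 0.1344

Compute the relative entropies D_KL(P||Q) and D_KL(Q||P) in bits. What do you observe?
D_KL(P||Q) = 1.9649 bits, D_KL(Q||P) = 1.9649 bits. The two directions give the same value here, because Q is a self-inverse relabeling of P; in general KL divergence is asymmetric.

D_KL(P||Q) = Σ P(x) log₂(P(x)/Q(x))

Computing term by term:
  P(1)·log₂(P(1)/Q(1)) = 0.1344·log₂(0.1344/0.8656) = -0.36116
  P(2)·log₂(P(2)/Q(2)) = 0.8656·log₂(0.8656/0.1344) = 2.32601

D_KL(P||Q) = -0.36116 + 2.32601 = 1.96485 ≈ 1.9649 bits

D_KL(Q||P) = Σ Q(x) log₂(Q(x)/P(x))

Computing term by term:
  Q(1)·log₂(Q(1)/P(1)) = 0.8656·log₂(0.8656/0.1344) = 2.32601
  Q(2)·log₂(Q(2)/P(2)) = 0.1344·log₂(0.1344/0.8656) = -0.36116

D_KL(Q||P) = 2.32601 - 0.36116 = 1.96485 ≈ 1.9649 bits

These ARE equal here. Q is P with outcomes relabeled (Q(1) = P(2), Q(2) = P(1)) by a relabeling that is its own inverse, so the two sums contain exactly the same terms in a different order. This is a special case — KL divergence is not symmetric in general: D_KL(P||Q) ≠ D_KL(Q||P) for most P, Q.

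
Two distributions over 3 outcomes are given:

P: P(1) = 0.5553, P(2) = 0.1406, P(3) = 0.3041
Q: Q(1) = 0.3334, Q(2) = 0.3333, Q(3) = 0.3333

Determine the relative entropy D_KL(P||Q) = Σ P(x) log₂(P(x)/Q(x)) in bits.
0.1934 bits

D_KL(P||Q) = Σ P(x) log₂(P(x)/Q(x))

Computing term by term:
  P(1)·log₂(P(1)/Q(1)) = 0.5553·log₂(0.5553/0.3334) = 0.40871
  P(2)·log₂(P(2)/Q(2)) = 0.1406·log₂(0.1406/0.3333) = -0.17508
  P(3)·log₂(P(3)/Q(3)) = 0.3041·log₂(0.3041/0.3333) = -0.04022

D_KL(P||Q) = 0.40871 - 0.17508 - 0.04022 = 0.19341 ≈ 0.1934 bits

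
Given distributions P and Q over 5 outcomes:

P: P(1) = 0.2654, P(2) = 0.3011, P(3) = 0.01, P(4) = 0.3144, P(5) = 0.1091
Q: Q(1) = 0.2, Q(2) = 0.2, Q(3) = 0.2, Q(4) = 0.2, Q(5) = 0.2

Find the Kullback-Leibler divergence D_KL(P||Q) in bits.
0.3526 bits

D_KL(P||Q) = Σ P(x) log₂(P(x)/Q(x))

Computing term by term:
  P(1)·log₂(P(1)/Q(1)) = 0.2654·log₂(0.2654/0.2) = 0.10833
  P(2)·log₂(P(2)/Q(2)) = 0.3011·log₂(0.3011/0.2) = 0.17772
  P(3)·log₂(P(3)/Q(3)) = 0.01·log₂(0.01/0.2) = -0.04322
  P(4)·log₂(P(4)/Q(4)) = 0.3144·log₂(0.3144/0.2) = 0.20518
  P(5)·log₂(P(5)/Q(5)) = 0.1091·log₂(0.1091/0.2) = -0.09539

D_KL(P||Q) = 0.10833 + 0.17772 - 0.04322 + 0.20518 - 0.09539 = 0.35262 ≈ 0.3526 bits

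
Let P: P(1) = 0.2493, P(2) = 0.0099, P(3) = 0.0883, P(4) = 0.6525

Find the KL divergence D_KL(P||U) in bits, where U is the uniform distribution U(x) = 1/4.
0.7234 bits

U(i) = 1/4 for all i

D_KL(P||U) = Σ P(x) log₂(P(x) / (1/4))
           = Σ P(x) log₂(P(x)) + log₂(4)
           = log₂(4) - H(P)

H(P) = -Σ P(x) log₂(P(x)):
  -P(1)·log₂(P(1)) = -(0.2493)·log₂(0.2493) = 0.49961
  -P(2)·log₂(P(2)) = -(0.0099)·log₂(0.0099) = 0.06592
  -P(3)·log₂(P(3)) = -(0.0883)·log₂(0.0883) = 0.30918
  -P(4)·log₂(P(4)) = -(0.6525)·log₂(0.6525) = 0.40191
H(P) = 0.49961 + 0.06592 + 0.30918 + 0.40191 = 1.27662 bits

log₂(4) = 2.00000 bits

D_KL(P||U) = 2.00000 - 1.27662 = 0.72338 ≈ 0.7234 bits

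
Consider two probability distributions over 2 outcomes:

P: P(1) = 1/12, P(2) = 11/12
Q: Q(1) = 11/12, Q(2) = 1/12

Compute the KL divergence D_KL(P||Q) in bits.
2.8829 bits

D_KL(P||Q) = Σ P(x) log₂(P(x)/Q(x))

Computing term by term:
  P(1)·log₂(P(1)/Q(1)) = (1/12)·log₂((1/12)/(11/12)) = -0.28829
  P(2)·log₂(P(2)/Q(2)) = (11/12)·log₂((11/12)/(1/12)) = 3.17115

D_KL(P||Q) = -0.28829 + 3.17115 = 2.88286 ≈ 2.8829 bits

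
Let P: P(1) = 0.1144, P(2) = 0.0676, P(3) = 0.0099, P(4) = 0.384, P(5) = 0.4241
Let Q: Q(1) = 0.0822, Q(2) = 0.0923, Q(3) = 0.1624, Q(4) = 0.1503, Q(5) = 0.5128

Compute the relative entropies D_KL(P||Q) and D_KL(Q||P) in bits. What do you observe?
D_KL(P||Q) = 0.3877 bits, D_KL(Q||P) = 0.5948 bits. The two directions give different values (D_KL(Q||P) exceeds D_KL(P||Q) by 0.2071 bits): KL divergence is asymmetric.

D_KL(P||Q) = Σ P(x) log₂(P(x)/Q(x))

Computing term by term:
  P(1)·log₂(P(1)/Q(1)) = 0.1144·log₂(0.1144/0.0822) = 0.05455
  P(2)·log₂(P(2)/Q(2)) = 0.0676·log₂(0.0676/0.0923) = -0.03037
  P(3)·log₂(P(3)/Q(3)) = 0.0099·log₂(0.0099/0.1624) = -0.03996
  P(4)·log₂(P(4)/Q(4)) = 0.384·log₂(0.384/0.1503) = 0.51965
  P(5)·log₂(P(5)/Q(5)) = 0.4241·log₂(0.4241/0.5128) = -0.11620

D_KL(P||Q) = 0.05455 - 0.03037 - 0.03996 + 0.51965 - 0.11620 = 0.38767 ≈ 0.3877 bits

D_KL(Q||P) = Σ Q(x) log₂(Q(x)/P(x))

Computing term by term:
  Q(1)·log₂(Q(1)/P(1)) = 0.0822·log₂(0.0822/0.1144) = -0.03920
  Q(2)·log₂(Q(2)/P(2)) = 0.0923·log₂(0.0923/0.0676) = 0.04147
  Q(3)·log₂(Q(3)/P(3)) = 0.1624·log₂(0.1624/0.0099) = 0.65544
  Q(4)·log₂(Q(4)/P(4)) = 0.1503·log₂(0.1503/0.384) = -0.20340
  Q(5)·log₂(Q(5)/P(5)) = 0.5128·log₂(0.5128/0.4241) = 0.14050

D_KL(Q||P) = -0.03920 + 0.04147 + 0.65544 - 0.20340 + 0.14050 = 0.59481 ≈ 0.5948 bits

These are NOT equal (difference: 0.2071 bits). KL divergence is asymmetric: D_KL(P||Q) ≠ D_KL(Q||P) in general.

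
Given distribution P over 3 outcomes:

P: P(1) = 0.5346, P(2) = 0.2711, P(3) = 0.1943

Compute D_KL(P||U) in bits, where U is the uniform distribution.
0.1322 bits

U(i) = 1/3 for all i

D_KL(P||U) = Σ P(x) log₂(P(x) / (1/3))
           = Σ P(x) log₂(P(x)) + log₂(3)
           = log₂(3) - H(P)

H(P) = -Σ P(x) log₂(P(x)):
  -P(1)·log₂(P(1)) = -(0.5346)·log₂(0.5346) = 0.48299
  -P(2)·log₂(P(2)) = -(0.2711)·log₂(0.2711) = 0.51051
  -P(3)·log₂(P(3)) = -(0.1943)·log₂(0.1943) = 0.45926
H(P) = 0.48299 + 0.51051 + 0.45926 = 1.45276 bits

log₂(3) = 1.58496 bits

D_KL(P||U) = 1.58496 - 1.45276 = 0.13220 ≈ 0.1322 bits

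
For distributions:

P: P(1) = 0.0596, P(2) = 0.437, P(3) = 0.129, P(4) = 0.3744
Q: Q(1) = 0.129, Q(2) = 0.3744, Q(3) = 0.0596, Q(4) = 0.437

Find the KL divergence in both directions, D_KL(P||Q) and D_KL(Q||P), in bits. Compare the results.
D_KL(P||Q) = 0.0913 bits, D_KL(Q||P) = 0.0913 bits. The two directions give exactly the same value for this pair.

D_KL(P||Q) = Σ P(x) log₂(P(x)/Q(x))

Computing term by term:
  P(1)·log₂(P(1)/Q(1)) = 0.0596·log₂(0.0596/0.129) = -0.06639
  P(2)·log₂(P(2)/Q(2)) = 0.437·log₂(0.437/0.3744) = 0.09747
  P(3)·log₂(P(3)/Q(3)) = 0.129·log₂(0.129/0.0596) = 0.14370
  P(4)·log₂(P(4)/Q(4)) = 0.3744·log₂(0.3744/0.437) = -0.08351

D_KL(P||Q) = -0.06639 + 0.09747 + 0.14370 - 0.08351 = 0.09127 ≈ 0.0913 bits

D_KL(Q||P) = Σ Q(x) log₂(Q(x)/P(x))

Computing term by term:
  Q(1)·log₂(Q(1)/P(1)) = 0.129·log₂(0.129/0.0596) = 0.14370
  Q(2)·log₂(Q(2)/P(2)) = 0.3744·log₂(0.3744/0.437) = -0.08351
  Q(3)·log₂(Q(3)/P(3)) = 0.0596·log₂(0.0596/0.129) = -0.06639
  Q(4)·log₂(Q(4)/P(4)) = 0.437·log₂(0.437/0.3744) = 0.09747

D_KL(Q||P) = 0.14370 - 0.08351 - 0.06639 + 0.09747 = 0.09127 ≈ 0.0913 bits

These ARE equal here. Q is P with outcomes relabeled (Q(1) = P(3), Q(2) = P(4), Q(3) = P(1), Q(4) = P(2)) by a relabeling that is its own inverse, so the two sums contain exactly the same terms in a different order. This is a special case — KL divergence is not symmetric in general: D_KL(P||Q) ≠ D_KL(Q||P) for most P, Q.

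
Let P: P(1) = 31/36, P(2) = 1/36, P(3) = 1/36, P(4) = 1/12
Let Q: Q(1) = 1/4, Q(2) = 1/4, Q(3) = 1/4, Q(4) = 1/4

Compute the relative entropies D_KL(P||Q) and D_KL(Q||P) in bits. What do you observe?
D_KL(P||Q) = 1.2283 bits, D_KL(Q||P) = 1.5351 bits. The two directions give different values (D_KL(Q||P) exceeds D_KL(P||Q) by 0.3068 bits): KL divergence is asymmetric.

D_KL(P||Q) = Σ P(x) log₂(P(x)/Q(x))

Computing term by term:
  P(1)·log₂(P(1)/Q(1)) = (31/36)·log₂((31/36)/(1/4)) = 1.53646
  P(2)·log₂(P(2)/Q(2)) = (1/36)·log₂((1/36)/(1/4)) = -0.08805
  P(3)·log₂(P(3)/Q(3)) = (1/36)·log₂((1/36)/(1/4)) = -0.08805
  P(4)·log₂(P(4)/Q(4)) = (1/12)·log₂((1/12)/(1/4)) = -0.13208

D_KL(P||Q) = 1.53646 - 0.08805 - 0.08805 - 0.13208 = 1.22828 ≈ 1.2283 bits

D_KL(Q||P) = Σ Q(x) log₂(Q(x)/P(x))

Computing term by term:
  Q(1)·log₂(Q(1)/P(1)) = (1/4)·log₂((1/4)/(31/36)) = -0.44607
  Q(2)·log₂(Q(2)/P(2)) = (1/4)·log₂((1/4)/(1/36)) = 0.79248
  Q(3)·log₂(Q(3)/P(3)) = (1/4)·log₂((1/4)/(1/36)) = 0.79248
  Q(4)·log₂(Q(4)/P(4)) = (1/4)·log₂((1/4)/(1/12)) = 0.39624

D_KL(Q||P) = -0.44607 + 0.79248 + 0.79248 + 0.39624 = 1.53513 ≈ 1.5351 bits

These are NOT equal (difference: 0.3068 bits). KL divergence is asymmetric: D_KL(P||Q) ≠ D_KL(Q||P) in general.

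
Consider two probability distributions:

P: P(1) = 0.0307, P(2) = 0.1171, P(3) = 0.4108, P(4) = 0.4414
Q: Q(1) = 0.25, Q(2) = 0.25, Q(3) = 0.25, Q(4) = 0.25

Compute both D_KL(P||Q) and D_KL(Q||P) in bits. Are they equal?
D_KL(P||Q) = 0.4353 bits, D_KL(Q||P) = 0.6458 bits. No, they are not equal.

D_KL(P||Q) = Σ P(x) log₂(P(x)/Q(x))

Computing term by term:
  P(1)·log₂(P(1)/Q(1)) = 0.0307·log₂(0.0307/0.25) = -0.09289
  P(2)·log₂(P(2)/Q(2)) = 0.1171·log₂(0.1171/0.25) = -0.12813
  P(3)·log₂(P(3)/Q(3)) = 0.4108·log₂(0.4108/0.25) = 0.29434
  P(4)·log₂(P(4)/Q(4)) = 0.4414·log₂(0.4414/0.25) = 0.36202

D_KL(P||Q) = -0.09289 - 0.12813 + 0.29434 + 0.36202 = 0.43534 ≈ 0.4353 bits

D_KL(Q||P) = Σ Q(x) log₂(Q(x)/P(x))

Computing term by term:
  Q(1)·log₂(Q(1)/P(1)) = 0.25·log₂(0.25/0.0307) = 0.75640
  Q(2)·log₂(Q(2)/P(2)) = 0.25·log₂(0.25/0.1171) = 0.27355
  Q(3)·log₂(Q(3)/P(3)) = 0.25·log₂(0.25/0.4108) = -0.17913
  Q(4)·log₂(Q(4)/P(4)) = 0.25·log₂(0.25/0.4414) = -0.20504

D_KL(Q||P) = 0.75640 + 0.27355 - 0.17913 - 0.20504 = 0.64578 ≈ 0.6458 bits

These are NOT equal (difference: 0.2105 bits). KL divergence is asymmetric: D_KL(P||Q) ≠ D_KL(Q||P) in general.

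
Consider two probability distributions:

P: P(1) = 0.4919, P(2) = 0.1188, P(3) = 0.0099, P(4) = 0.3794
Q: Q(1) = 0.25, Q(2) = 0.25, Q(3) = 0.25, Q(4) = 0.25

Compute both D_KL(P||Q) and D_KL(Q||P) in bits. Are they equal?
D_KL(P||Q) = 0.5350 bits, D_KL(Q||P) = 1.0384 bits. No, they are not equal.

D_KL(P||Q) = Σ P(x) log₂(P(x)/Q(x))

Computing term by term:
  P(1)·log₂(P(1)/Q(1)) = 0.4919·log₂(0.4919/0.25) = 0.48031
  P(2)·log₂(P(2)/Q(2)) = 0.1188·log₂(0.1188/0.25) = -0.12752
  P(3)·log₂(P(3)/Q(3)) = 0.0099·log₂(0.0099/0.25) = -0.04612
  P(4)·log₂(P(4)/Q(4)) = 0.3794·log₂(0.3794/0.25) = 0.22832

D_KL(P||Q) = 0.48031 - 0.12752 - 0.04612 + 0.22832 = 0.53499 ≈ 0.5350 bits

D_KL(Q||P) = Σ Q(x) log₂(Q(x)/P(x))

Computing term by term:
  Q(1)·log₂(Q(1)/P(1)) = 0.25·log₂(0.25/0.4919) = -0.24411
  Q(2)·log₂(Q(2)/P(2)) = 0.25·log₂(0.25/0.1188) = 0.26835
  Q(3)·log₂(Q(3)/P(3)) = 0.25·log₂(0.25/0.0099) = 1.16459
  Q(4)·log₂(Q(4)/P(4)) = 0.25·log₂(0.25/0.3794) = -0.15045

D_KL(Q||P) = -0.24411 + 0.26835 + 1.16459 - 0.15045 = 1.03838 ≈ 1.0384 bits

These are NOT equal (difference: 0.5034 bits). KL divergence is asymmetric: D_KL(P||Q) ≠ D_KL(Q||P) in general.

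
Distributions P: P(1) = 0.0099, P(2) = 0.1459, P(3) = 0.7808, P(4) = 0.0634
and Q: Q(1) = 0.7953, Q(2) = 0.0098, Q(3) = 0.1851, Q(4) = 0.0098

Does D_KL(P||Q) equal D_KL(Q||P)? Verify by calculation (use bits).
D_KL(P||Q) = 2.2980 bits, D_KL(Q||P) = 4.5836 bits. No — D_KL(P||Q) ≠ D_KL(Q||P) for this pair.

D_KL(P||Q) = Σ P(x) log₂(P(x)/Q(x))

Computing term by term:
  P(1)·log₂(P(1)/Q(1)) = 0.0099·log₂(0.0099/0.7953) = -0.06265
  P(2)·log₂(P(2)/Q(2)) = 0.1459·log₂(0.1459/0.0098) = 0.56843
  P(3)·log₂(P(3)/Q(3)) = 0.7808·log₂(0.7808/0.1851) = 1.62145
  P(4)·log₂(P(4)/Q(4)) = 0.0634·log₂(0.0634/0.0098) = 0.17078

D_KL(P||Q) = -0.06265 + 0.56843 + 1.62145 + 0.17078 = 2.29801 ≈ 2.2980 bits

D_KL(Q||P) = Σ Q(x) log₂(Q(x)/P(x))

Computing term by term:
  Q(1)·log₂(Q(1)/P(1)) = 0.7953·log₂(0.7953/0.0099) = 5.03260
  Q(2)·log₂(Q(2)/P(2)) = 0.0098·log₂(0.0098/0.1459) = -0.03818
  Q(3)·log₂(Q(3)/P(3)) = 0.1851·log₂(0.1851/0.7808) = -0.38439
  Q(4)·log₂(Q(4)/P(4)) = 0.0098·log₂(0.0098/0.0634) = -0.02640

D_KL(Q||P) = 5.03260 - 0.03818 - 0.38439 - 0.02640 = 4.58363 ≈ 4.5836 bits

These are NOT equal (difference: 2.2856 bits). KL divergence is asymmetric: D_KL(P||Q) ≠ D_KL(Q||P) in general.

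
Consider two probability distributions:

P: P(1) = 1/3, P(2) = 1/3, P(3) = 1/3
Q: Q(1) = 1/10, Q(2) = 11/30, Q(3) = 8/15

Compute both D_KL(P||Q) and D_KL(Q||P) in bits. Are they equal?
D_KL(P||Q) = 0.3071 bits, D_KL(Q||P) = 0.2384 bits. No, they are not equal.

D_KL(P||Q) = Σ P(x) log₂(P(x)/Q(x))

Computing term by term:
  P(1)·log₂(P(1)/Q(1)) = (1/3)·log₂((1/3)/(1/10)) = 0.57899
  P(2)·log₂(P(2)/Q(2)) = (1/3)·log₂((1/3)/(11/30)) = -0.04583
  P(3)·log₂(P(3)/Q(3)) = (1/3)·log₂((1/3)/(8/15)) = -0.22602

D_KL(P||Q) = 0.57899 - 0.04583 - 0.22602 = 0.30714 ≈ 0.3071 bits

D_KL(Q||P) = Σ Q(x) log₂(Q(x)/P(x))

Computing term by term:
  Q(1)·log₂(Q(1)/P(1)) = (1/10)·log₂((1/10)/(1/3)) = -0.17370
  Q(2)·log₂(Q(2)/P(2)) = (11/30)·log₂((11/30)/(1/3)) = 0.05042
  Q(3)·log₂(Q(3)/P(3)) = (8/15)·log₂((8/15)/(1/3)) = 0.36164

D_KL(Q||P) = -0.17370 + 0.05042 + 0.36164 = 0.23836 ≈ 0.2384 bits

These are NOT equal (difference: 0.0687 bits). KL divergence is asymmetric: D_KL(P||Q) ≠ D_KL(Q||P) in general.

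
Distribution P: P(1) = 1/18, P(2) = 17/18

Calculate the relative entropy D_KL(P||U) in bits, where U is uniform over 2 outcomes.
0.6905 bits

U(i) = 1/2 for all i

D_KL(P||U) = Σ P(x) log₂(P(x) / (1/2))
           = Σ P(x) log₂(P(x)) + log₂(2)
           = log₂(2) - H(P)

H(P) = -Σ P(x) log₂(P(x)):
  -P(1)·log₂(P(1)) = -(1/18)·log₂(1/18) = 0.23166
  -P(2)·log₂(P(2)) = -(17/18)·log₂(17/18) = 0.07788
H(P) = 0.23166 + 0.07788 = 0.30954 bits

log₂(2) = 1.00000 bits

D_KL(P||U) = 1.00000 - 0.30954 = 0.69046 ≈ 0.6905 bits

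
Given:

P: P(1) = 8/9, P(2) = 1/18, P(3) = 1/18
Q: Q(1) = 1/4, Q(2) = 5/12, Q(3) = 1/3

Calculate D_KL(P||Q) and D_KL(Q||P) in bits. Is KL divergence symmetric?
D_KL(P||Q) = 1.3216 bits, D_KL(Q||P) = 1.6153 bits. No, KL divergence is not symmetric.

D_KL(P||Q) = Σ P(x) log₂(P(x)/Q(x))

Computing term by term:
  P(1)·log₂(P(1)/Q(1)) = (8/9)·log₂((8/9)/(1/4)) = 1.62673
  P(2)·log₂(P(2)/Q(2)) = (1/18)·log₂((1/18)/(5/12)) = -0.16149
  P(3)·log₂(P(3)/Q(3)) = (1/18)·log₂((1/18)/(1/3)) = -0.14361

D_KL(P||Q) = 1.62673 - 0.16149 - 0.14361 = 1.32163 ≈ 1.3216 bits

D_KL(Q||P) = Σ Q(x) log₂(Q(x)/P(x))

Computing term by term:
  Q(1)·log₂(Q(1)/P(1)) = (1/4)·log₂((1/4)/(8/9)) = -0.45752
  Q(2)·log₂(Q(2)/P(2)) = (5/12)·log₂((5/12)/(1/18)) = 1.21120
  Q(3)·log₂(Q(3)/P(3)) = (1/3)·log₂((1/3)/(1/18)) = 0.86165

D_KL(Q||P) = -0.45752 + 1.21120 + 0.86165 = 1.61533 ≈ 1.6153 bits

These are NOT equal (difference: 0.2937 bits). KL divergence is asymmetric: D_KL(P||Q) ≠ D_KL(Q||P) in general.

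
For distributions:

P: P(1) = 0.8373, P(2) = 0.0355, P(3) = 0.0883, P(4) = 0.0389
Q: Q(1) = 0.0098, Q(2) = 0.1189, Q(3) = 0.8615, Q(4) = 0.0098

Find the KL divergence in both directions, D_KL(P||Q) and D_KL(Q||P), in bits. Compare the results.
D_KL(P||Q) = 5.0981 bits, D_KL(Q||P) = 2.9562 bits. D_KL(P||Q) is larger than D_KL(Q||P) by 2.1419 bits; the two directions differ.

D_KL(P||Q) = Σ P(x) log₂(P(x)/Q(x))

Computing term by term:
  P(1)·log₂(P(1)/Q(1)) = 0.8373·log₂(0.8373/0.0098) = 5.37280
  P(2)·log₂(P(2)/Q(2)) = 0.0355·log₂(0.0355/0.1189) = -0.06191
  P(3)·log₂(P(3)/Q(3)) = 0.0883·log₂(0.0883/0.8615) = -0.29019
  P(4)·log₂(P(4)/Q(4)) = 0.0389·log₂(0.0389/0.0098) = 0.07737

D_KL(P||Q) = 5.37280 - 0.06191 - 0.29019 + 0.07737 = 5.09807 ≈ 5.0981 bits

D_KL(Q||P) = Σ Q(x) log₂(Q(x)/P(x))

Computing term by term:
  Q(1)·log₂(Q(1)/P(1)) = 0.0098·log₂(0.0098/0.8373) = -0.06288
  Q(2)·log₂(Q(2)/P(2)) = 0.1189·log₂(0.1189/0.0355) = 0.20734
  Q(3)·log₂(Q(3)/P(3)) = 0.8615·log₂(0.8615/0.0883) = 2.83120
  Q(4)·log₂(Q(4)/P(4)) = 0.0098·log₂(0.0098/0.0389) = -0.01949

D_KL(Q||P) = -0.06288 + 0.20734 + 2.83120 - 0.01949 = 2.95617 ≈ 2.9562 bits

These are NOT equal (difference: 2.1419 bits). KL divergence is asymmetric: D_KL(P||Q) ≠ D_KL(Q||P) in general.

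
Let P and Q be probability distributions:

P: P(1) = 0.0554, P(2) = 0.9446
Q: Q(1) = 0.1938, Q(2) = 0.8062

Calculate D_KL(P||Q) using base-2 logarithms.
0.1158 bits

D_KL(P||Q) = Σ P(x) log₂(P(x)/Q(x))

Computing term by term:
  P(1)·log₂(P(1)/Q(1)) = 0.0554·log₂(0.0554/0.1938) = -0.10009
  P(2)·log₂(P(2)/Q(2)) = 0.9446·log₂(0.9446/0.8062) = 0.21590

D_KL(P||Q) = -0.10009 + 0.21590 = 0.11581 ≈ 0.1158 bits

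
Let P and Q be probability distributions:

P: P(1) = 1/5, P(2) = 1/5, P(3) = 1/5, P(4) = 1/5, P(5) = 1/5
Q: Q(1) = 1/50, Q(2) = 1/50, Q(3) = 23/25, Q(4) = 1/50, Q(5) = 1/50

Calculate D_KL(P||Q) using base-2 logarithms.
2.2172 bits

D_KL(P||Q) = Σ P(x) log₂(P(x)/Q(x))

Computing term by term:
  P(1)·log₂(P(1)/Q(1)) = (1/5)·log₂((1/5)/(1/50)) = 0.66439
  P(2)·log₂(P(2)/Q(2)) = (1/5)·log₂((1/5)/(1/50)) = 0.66439
  P(3)·log₂(P(3)/Q(3)) = (1/5)·log₂((1/5)/(23/25)) = -0.44033
  P(4)·log₂(P(4)/Q(4)) = (1/5)·log₂((1/5)/(1/50)) = 0.66439
  P(5)·log₂(P(5)/Q(5)) = (1/5)·log₂((1/5)/(1/50)) = 0.66439

D_KL(P||Q) = 0.66439 + 0.66439 - 0.44033 + 0.66439 + 0.66439 = 2.21723 ≈ 2.2172 bits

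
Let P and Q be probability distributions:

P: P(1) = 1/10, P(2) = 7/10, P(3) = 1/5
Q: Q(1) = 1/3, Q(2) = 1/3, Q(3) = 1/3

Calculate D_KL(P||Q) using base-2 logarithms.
0.4282 bits

D_KL(P||Q) = Σ P(x) log₂(P(x)/Q(x))

Computing term by term:
  P(1)·log₂(P(1)/Q(1)) = (1/10)·log₂((1/10)/(1/3)) = -0.17370
  P(2)·log₂(P(2)/Q(2)) = (7/10)·log₂((7/10)/(1/3)) = 0.74927
  P(3)·log₂(P(3)/Q(3)) = (1/5)·log₂((1/5)/(1/3)) = -0.14739

D_KL(P||Q) = -0.17370 + 0.74927 - 0.14739 = 0.42818 ≈ 0.4282 bits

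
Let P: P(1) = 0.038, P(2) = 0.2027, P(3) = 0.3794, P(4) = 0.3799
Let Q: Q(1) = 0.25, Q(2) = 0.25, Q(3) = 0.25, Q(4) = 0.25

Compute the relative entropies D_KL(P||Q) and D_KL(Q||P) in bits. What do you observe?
D_KL(P||Q) = 0.2931 bits, D_KL(Q||P) = 0.4537 bits. The two directions give different values (D_KL(Q||P) exceeds D_KL(P||Q) by 0.1606 bits): KL divergence is asymmetric.

D_KL(P||Q) = Σ P(x) log₂(P(x)/Q(x))

Computing term by term:
  P(1)·log₂(P(1)/Q(1)) = 0.038·log₂(0.038/0.25) = -0.10328
  P(2)·log₂(P(2)/Q(2)) = 0.2027·log₂(0.2027/0.25) = -0.06133
  P(3)·log₂(P(3)/Q(3)) = 0.3794·log₂(0.3794/0.25) = 0.22832
  P(4)·log₂(P(4)/Q(4)) = 0.3799·log₂(0.3799/0.25) = 0.22934

D_KL(P||Q) = -0.10328 - 0.06133 + 0.22832 + 0.22934 = 0.29305 ≈ 0.2931 bits

D_KL(Q||P) = Σ Q(x) log₂(Q(x)/P(x))

Computing term by term:
  Q(1)·log₂(Q(1)/P(1)) = 0.25·log₂(0.25/0.038) = 0.67946
  Q(2)·log₂(Q(2)/P(2)) = 0.25·log₂(0.25/0.2027) = 0.07565
  Q(3)·log₂(Q(3)/P(3)) = 0.25·log₂(0.25/0.3794) = -0.15045
  Q(4)·log₂(Q(4)/P(4)) = 0.25·log₂(0.25/0.3799) = -0.15092

D_KL(Q||P) = 0.67946 + 0.07565 - 0.15045 - 0.15092 = 0.45374 ≈ 0.4537 bits

These are NOT equal (difference: 0.1606 bits). KL divergence is asymmetric: D_KL(P||Q) ≠ D_KL(Q||P) in general.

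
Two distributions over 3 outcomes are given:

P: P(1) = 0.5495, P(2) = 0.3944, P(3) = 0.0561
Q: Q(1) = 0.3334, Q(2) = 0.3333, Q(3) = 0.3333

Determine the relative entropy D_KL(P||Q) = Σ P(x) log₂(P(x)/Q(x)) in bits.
0.3477 bits

D_KL(P||Q) = Σ P(x) log₂(P(x)/Q(x))

Computing term by term:
  P(1)·log₂(P(1)/Q(1)) = 0.5495·log₂(0.5495/0.3334) = 0.39612
  P(2)·log₂(P(2)/Q(2)) = 0.3944·log₂(0.3944/0.3333) = 0.09578
  P(3)·log₂(P(3)/Q(3)) = 0.0561·log₂(0.0561/0.3333) = -0.14422

D_KL(P||Q) = 0.39612 + 0.09578 - 0.14422 = 0.34768 ≈ 0.3477 bits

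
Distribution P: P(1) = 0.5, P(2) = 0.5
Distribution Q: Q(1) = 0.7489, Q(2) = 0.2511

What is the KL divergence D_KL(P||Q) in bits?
0.2054 bits

D_KL(P||Q) = Σ P(x) log₂(P(x)/Q(x))

Computing term by term:
  P(1)·log₂(P(1)/Q(1)) = 0.5·log₂(0.5/0.7489) = -0.29142
  P(2)·log₂(P(2)/Q(2)) = 0.5·log₂(0.5/0.2511) = 0.49683

D_KL(P||Q) = -0.29142 + 0.49683 = 0.20541 ≈ 0.2054 bits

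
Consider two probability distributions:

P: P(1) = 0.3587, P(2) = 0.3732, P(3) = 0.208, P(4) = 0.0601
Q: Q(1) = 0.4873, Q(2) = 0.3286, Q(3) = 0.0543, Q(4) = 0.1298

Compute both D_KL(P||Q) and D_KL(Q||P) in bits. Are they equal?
D_KL(P||Q) = 0.2462 bits, D_KL(Q||P) = 0.1940 bits. No, they are not equal.

D_KL(P||Q) = Σ P(x) log₂(P(x)/Q(x))

Computing term by term:
  P(1)·log₂(P(1)/Q(1)) = 0.3587·log₂(0.3587/0.4873) = -0.15856
  P(2)·log₂(P(2)/Q(2)) = 0.3732·log₂(0.3732/0.3286) = 0.06853
  P(3)·log₂(P(3)/Q(3)) = 0.208·log₂(0.208/0.0543) = 0.40301
  P(4)·log₂(P(4)/Q(4)) = 0.0601·log₂(0.0601/0.1298) = -0.06676

D_KL(P||Q) = -0.15856 + 0.06853 + 0.40301 - 0.06676 = 0.24622 ≈ 0.2462 bits

D_KL(Q||P) = Σ Q(x) log₂(Q(x)/P(x))

Computing term by term:
  Q(1)·log₂(Q(1)/P(1)) = 0.4873·log₂(0.4873/0.3587) = 0.21540
  Q(2)·log₂(Q(2)/P(2)) = 0.3286·log₂(0.3286/0.3732) = -0.06034
  Q(3)·log₂(Q(3)/P(3)) = 0.0543·log₂(0.0543/0.208) = -0.10521
  Q(4)·log₂(Q(4)/P(4)) = 0.1298·log₂(0.1298/0.0601) = 0.14419

D_KL(Q||P) = 0.21540 - 0.06034 - 0.10521 + 0.14419 = 0.19404 ≈ 0.1940 bits

These are NOT equal (difference: 0.0522 bits). KL divergence is asymmetric: D_KL(P||Q) ≠ D_KL(Q||P) in general.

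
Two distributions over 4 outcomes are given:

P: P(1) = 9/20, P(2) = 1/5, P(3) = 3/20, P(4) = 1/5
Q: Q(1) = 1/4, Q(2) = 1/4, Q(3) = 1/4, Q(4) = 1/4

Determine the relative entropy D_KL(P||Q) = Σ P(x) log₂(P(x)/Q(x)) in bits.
0.1423 bits

D_KL(P||Q) = Σ P(x) log₂(P(x)/Q(x))

Computing term by term:
  P(1)·log₂(P(1)/Q(1)) = (9/20)·log₂((9/20)/(1/4)) = 0.38160
  P(2)·log₂(P(2)/Q(2)) = (1/5)·log₂((1/5)/(1/4)) = -0.06439
  P(3)·log₂(P(3)/Q(3)) = (3/20)·log₂((3/20)/(1/4)) = -0.11054
  P(4)·log₂(P(4)/Q(4)) = (1/5)·log₂((1/5)/(1/4)) = -0.06439

D_KL(P||Q) = 0.38160 - 0.06439 - 0.11054 - 0.06439 = 0.14228 ≈ 0.1423 bits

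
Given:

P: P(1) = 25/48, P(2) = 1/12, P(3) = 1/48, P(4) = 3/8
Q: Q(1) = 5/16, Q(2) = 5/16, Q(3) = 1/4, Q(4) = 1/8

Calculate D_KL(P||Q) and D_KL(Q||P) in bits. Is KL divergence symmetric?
D_KL(P||Q) = 0.7446 bits, D_KL(Q||P) = 1.0637 bits. No, KL divergence is not symmetric.

D_KL(P||Q) = Σ P(x) log₂(P(x)/Q(x))

Computing term by term:
  P(1)·log₂(P(1)/Q(1)) = (25/48)·log₂((25/48)/(5/16)) = 0.38384
  P(2)·log₂(P(2)/Q(2)) = (1/12)·log₂((1/12)/(5/16)) = -0.15891
  P(3)·log₂(P(3)/Q(3)) = (1/48)·log₂((1/48)/(1/4)) = -0.07469
  P(4)·log₂(P(4)/Q(4)) = (3/8)·log₂((3/8)/(1/8)) = 0.59436

D_KL(P||Q) = 0.38384 - 0.15891 - 0.07469 + 0.59436 = 0.74460 ≈ 0.7446 bits

D_KL(Q||P) = Σ Q(x) log₂(Q(x)/P(x))

Computing term by term:
  Q(1)·log₂(Q(1)/P(1)) = (5/16)·log₂((5/16)/(25/48)) = -0.23030
  Q(2)·log₂(Q(2)/P(2)) = (5/16)·log₂((5/16)/(1/12)) = 0.59590
  Q(3)·log₂(Q(3)/P(3)) = (1/4)·log₂((1/4)/(1/48)) = 0.89624
  Q(4)·log₂(Q(4)/P(4)) = (1/8)·log₂((1/8)/(3/8)) = -0.19812

D_KL(Q||P) = -0.23030 + 0.59590 + 0.89624 - 0.19812 = 1.06372 ≈ 1.0637 bits

These are NOT equal (difference: 0.3191 bits). KL divergence is asymmetric: D_KL(P||Q) ≠ D_KL(Q||P) in general.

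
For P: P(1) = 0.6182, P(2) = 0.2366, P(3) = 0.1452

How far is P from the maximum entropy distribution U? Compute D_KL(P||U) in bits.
0.2598 bits

U(i) = 1/3 for all i

D_KL(P||U) = Σ P(x) log₂(P(x) / (1/3))
           = Σ P(x) log₂(P(x)) + log₂(3)
           = log₂(3) - H(P)

H(P) = -Σ P(x) log₂(P(x)):
  -P(1)·log₂(P(1)) = -(0.6182)·log₂(0.6182) = 0.42894
  -P(2)·log₂(P(2)) = -(0.2366)·log₂(0.2366) = 0.49200
  -P(3)·log₂(P(3)) = -(0.1452)·log₂(0.1452) = 0.40422
H(P) = 0.42894 + 0.49200 + 0.40422 = 1.32516 bits

log₂(3) = 1.58496 bits

D_KL(P||U) = 1.58496 - 1.32516 = 0.25980 ≈ 0.2598 bits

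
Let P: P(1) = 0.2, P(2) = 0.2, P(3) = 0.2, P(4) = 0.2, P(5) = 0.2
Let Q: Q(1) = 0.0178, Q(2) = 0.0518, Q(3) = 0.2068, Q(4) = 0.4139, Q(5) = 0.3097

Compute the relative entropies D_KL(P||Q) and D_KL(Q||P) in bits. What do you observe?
D_KL(P||Q) = 0.7421 bits, D_KL(Q||P) = 0.4766 bits. The two directions give different values (D_KL(P||Q) exceeds D_KL(Q||P) by 0.2655 bits): KL divergence is asymmetric.

D_KL(P||Q) = Σ P(x) log₂(P(x)/Q(x))

Computing term by term:
  P(1)·log₂(P(1)/Q(1)) = 0.2·log₂(0.2/0.0178) = 0.69801
  P(2)·log₂(P(2)/Q(2)) = 0.2·log₂(0.2/0.0518) = 0.38980
  P(3)·log₂(P(3)/Q(3)) = 0.2·log₂(0.2/0.2068) = -0.00965
  P(4)·log₂(P(4)/Q(4)) = 0.2·log₂(0.2/0.4139) = -0.20986
  P(5)·log₂(P(5)/Q(5)) = 0.2·log₂(0.2/0.3097) = -0.12617

D_KL(P||Q) = 0.69801 + 0.38980 - 0.00965 - 0.20986 - 0.12617 = 0.74213 ≈ 0.7421 bits

D_KL(Q||P) = Σ Q(x) log₂(Q(x)/P(x))

Computing term by term:
  Q(1)·log₂(Q(1)/P(1)) = 0.0178·log₂(0.0178/0.2) = -0.06212
  Q(2)·log₂(Q(2)/P(2)) = 0.0518·log₂(0.0518/0.2) = -0.10096
  Q(3)·log₂(Q(3)/P(3)) = 0.2068·log₂(0.2068/0.2) = 0.00998
  Q(4)·log₂(Q(4)/P(4)) = 0.4139·log₂(0.4139/0.2) = 0.43430
  Q(5)·log₂(Q(5)/P(5)) = 0.3097·log₂(0.3097/0.2) = 0.19538

D_KL(Q||P) = -0.06212 - 0.10096 + 0.00998 + 0.43430 + 0.19538 = 0.47658 ≈ 0.4766 bits

These are NOT equal (difference: 0.2655 bits). KL divergence is asymmetric: D_KL(P||Q) ≠ D_KL(Q||P) in general.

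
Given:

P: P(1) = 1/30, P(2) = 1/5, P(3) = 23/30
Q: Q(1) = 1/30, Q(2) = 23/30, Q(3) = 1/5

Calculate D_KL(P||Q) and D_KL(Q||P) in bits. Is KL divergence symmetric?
D_KL(P||Q) = 1.0985 bits, D_KL(Q||P) = 1.0985 bits. The two values coincide for this particular pair, but no — KL divergence is not symmetric in general.

D_KL(P||Q) = Σ P(x) log₂(P(x)/Q(x))

Computing term by term:
  P(1)·log₂(P(1)/Q(1)) = (1/30)·log₂((1/30)/(1/30)) = 0.00000
  P(2)·log₂(P(2)/Q(2)) = (1/5)·log₂((1/5)/(23/30)) = -0.38772
  P(3)·log₂(P(3)/Q(3)) = (23/30)·log₂((23/30)/(1/5)) = 1.48626

D_KL(P||Q) = 0.00000 - 0.38772 + 1.48626 = 1.09854 ≈ 1.0985 bits

D_KL(Q||P) = Σ Q(x) log₂(Q(x)/P(x))

Computing term by term:
  Q(1)·log₂(Q(1)/P(1)) = (1/30)·log₂((1/30)/(1/30)) = 0.00000
  Q(2)·log₂(Q(2)/P(2)) = (23/30)·log₂((23/30)/(1/5)) = 1.48626
  Q(3)·log₂(Q(3)/P(3)) = (1/5)·log₂((1/5)/(23/30)) = -0.38772

D_KL(Q||P) = 0.00000 + 1.48626 - 0.38772 = 1.09854 ≈ 1.0985 bits

These ARE equal here. Q is P with outcomes relabeled (Q(2) = P(3), Q(3) = P(2)) by a relabeling that is its own inverse, so the two sums contain exactly the same terms in a different order. This is a special case — KL divergence is not symmetric in general: D_KL(P||Q) ≠ D_KL(Q||P) for most P, Q.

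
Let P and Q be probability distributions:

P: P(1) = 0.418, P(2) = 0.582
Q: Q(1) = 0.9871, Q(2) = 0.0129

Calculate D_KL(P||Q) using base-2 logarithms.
2.6802 bits

D_KL(P||Q) = Σ P(x) log₂(P(x)/Q(x))

Computing term by term:
  P(1)·log₂(P(1)/Q(1)) = 0.418·log₂(0.418/0.9871) = -0.51819
  P(2)·log₂(P(2)/Q(2)) = 0.582·log₂(0.582/0.0129) = 3.19843

D_KL(P||Q) = -0.51819 + 3.19843 = 2.68024 ≈ 2.6802 bits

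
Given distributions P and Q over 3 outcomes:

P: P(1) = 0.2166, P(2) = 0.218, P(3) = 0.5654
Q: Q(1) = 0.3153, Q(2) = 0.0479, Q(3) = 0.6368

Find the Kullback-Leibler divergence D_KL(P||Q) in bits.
0.2623 bits

D_KL(P||Q) = Σ P(x) log₂(P(x)/Q(x))

Computing term by term:
  P(1)·log₂(P(1)/Q(1)) = 0.2166·log₂(0.2166/0.3153) = -0.11733
  P(2)·log₂(P(2)/Q(2)) = 0.218·log₂(0.218/0.0479) = 0.47660
  P(3)·log₂(P(3)/Q(3)) = 0.5654·log₂(0.5654/0.6368) = -0.09700

D_KL(P||Q) = -0.11733 + 0.47660 - 0.09700 = 0.26227 ≈ 0.2623 bits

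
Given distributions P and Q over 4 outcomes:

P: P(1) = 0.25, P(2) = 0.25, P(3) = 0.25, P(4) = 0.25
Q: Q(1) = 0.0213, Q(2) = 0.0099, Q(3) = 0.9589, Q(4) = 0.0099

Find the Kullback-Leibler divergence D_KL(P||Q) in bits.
2.7326 bits

D_KL(P||Q) = Σ P(x) log₂(P(x)/Q(x))

Computing term by term:
  P(1)·log₂(P(1)/Q(1)) = 0.25·log₂(0.25/0.0213) = 0.88825
  P(2)·log₂(P(2)/Q(2)) = 0.25·log₂(0.25/0.0099) = 1.16459
  P(3)·log₂(P(3)/Q(3)) = 0.25·log₂(0.25/0.9589) = -0.48486
  P(4)·log₂(P(4)/Q(4)) = 0.25·log₂(0.25/0.0099) = 1.16459

D_KL(P||Q) = 0.88825 + 1.16459 - 0.48486 + 1.16459 = 2.73257 ≈ 2.7326 bits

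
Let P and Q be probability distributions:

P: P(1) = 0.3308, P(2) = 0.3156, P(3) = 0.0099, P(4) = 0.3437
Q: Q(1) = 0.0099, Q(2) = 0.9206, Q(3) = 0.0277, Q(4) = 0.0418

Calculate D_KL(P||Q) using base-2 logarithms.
2.2172 bits

D_KL(P||Q) = Σ P(x) log₂(P(x)/Q(x))

Computing term by term:
  P(1)·log₂(P(1)/Q(1)) = 0.3308·log₂(0.3308/0.0099) = 1.67464
  P(2)·log₂(P(2)/Q(2)) = 0.3156·log₂(0.3156/0.9206) = -0.48744
  P(3)·log₂(P(3)/Q(3)) = 0.0099·log₂(0.0099/0.0277) = -0.01470
  P(4)·log₂(P(4)/Q(4)) = 0.3437·log₂(0.3437/0.0418) = 1.04470

D_KL(P||Q) = 1.67464 - 0.48744 - 0.01470 + 1.04470 = 2.21720 ≈ 2.2172 bits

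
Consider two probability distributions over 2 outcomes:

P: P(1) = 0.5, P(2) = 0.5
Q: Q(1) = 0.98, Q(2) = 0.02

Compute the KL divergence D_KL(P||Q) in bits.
1.8365 bits

D_KL(P||Q) = Σ P(x) log₂(P(x)/Q(x))

Computing term by term:
  P(1)·log₂(P(1)/Q(1)) = 0.5·log₂(0.5/0.98) = -0.48543
  P(2)·log₂(P(2)/Q(2)) = 0.5·log₂(0.5/0.02) = 2.32193

D_KL(P||Q) = -0.48543 + 2.32193 = 1.83650 ≈ 1.8365 bits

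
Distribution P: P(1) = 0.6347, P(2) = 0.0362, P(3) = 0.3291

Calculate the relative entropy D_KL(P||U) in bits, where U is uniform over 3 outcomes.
0.4677 bits

U(i) = 1/3 for all i

D_KL(P||U) = Σ P(x) log₂(P(x) / (1/3))
           = Σ P(x) log₂(P(x)) + log₂(3)
           = log₂(3) - H(P)

H(P) = -Σ P(x) log₂(P(x)):
  -P(1)·log₂(P(1)) = -(0.6347)·log₂(0.6347) = 0.41627
  -P(2)·log₂(P(2)) = -(0.0362)·log₂(0.0362) = 0.17332
  -P(3)·log₂(P(3)) = -(0.3291)·log₂(0.3291) = 0.52768
H(P) = 0.41627 + 0.17332 + 0.52768 = 1.11727 bits

log₂(3) = 1.58496 bits

D_KL(P||U) = 1.58496 - 1.11727 = 0.46769 ≈ 0.4677 bits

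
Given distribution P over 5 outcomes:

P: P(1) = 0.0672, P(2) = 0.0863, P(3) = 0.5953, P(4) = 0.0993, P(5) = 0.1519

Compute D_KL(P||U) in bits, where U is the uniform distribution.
0.5658 bits

U(i) = 1/5 for all i

D_KL(P||U) = Σ P(x) log₂(P(x) / (1/5))
           = Σ P(x) log₂(P(x)) + log₂(5)
           = log₂(5) - H(P)

H(P) = -Σ P(x) log₂(P(x)):
  -P(1)·log₂(P(1)) = -(0.0672)·log₂(0.0672) = 0.26177
  -P(2)·log₂(P(2)) = -(0.0863)·log₂(0.0863) = 0.30503
  -P(3)·log₂(P(3)) = -(0.5953)·log₂(0.5953) = 0.44547
  -P(4)·log₂(P(4)) = -(0.0993)·log₂(0.0993) = 0.33087
  -P(5)·log₂(P(5)) = -(0.1519)·log₂(0.1519) = 0.41299
H(P) = 0.26177 + 0.30503 + 0.44547 + 0.33087 + 0.41299 = 1.75613 bits

log₂(5) = 2.32193 bits

D_KL(P||U) = 2.32193 - 1.75613 = 0.56580 ≈ 0.5658 bits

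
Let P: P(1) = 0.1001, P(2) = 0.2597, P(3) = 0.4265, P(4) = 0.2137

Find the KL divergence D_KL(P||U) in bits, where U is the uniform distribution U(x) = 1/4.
0.1624 bits

U(i) = 1/4 for all i

D_KL(P||U) = Σ P(x) log₂(P(x) / (1/4))
           = Σ P(x) log₂(P(x)) + log₂(4)
           = log₂(4) - H(P)

H(P) = -Σ P(x) log₂(P(x)):
  -P(1)·log₂(P(1)) = -(0.1001)·log₂(0.1001) = 0.33238
  -P(2)·log₂(P(2)) = -(0.2597)·log₂(0.2597) = 0.50514
  -P(3)·log₂(P(3)) = -(0.4265)·log₂(0.4265) = 0.52433
  -P(4)·log₂(P(4)) = -(0.2137)·log₂(0.2137) = 0.47577
H(P) = 0.33238 + 0.50514 + 0.52433 + 0.47577 = 1.83762 bits

log₂(4) = 2.00000 bits

D_KL(P||U) = 2.00000 - 1.83762 = 0.16238 ≈ 0.1624 bits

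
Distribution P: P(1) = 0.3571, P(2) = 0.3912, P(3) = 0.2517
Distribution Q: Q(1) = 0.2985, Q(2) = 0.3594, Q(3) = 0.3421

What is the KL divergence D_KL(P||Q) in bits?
0.0288 bits

D_KL(P||Q) = Σ P(x) log₂(P(x)/Q(x))

Computing term by term:
  P(1)·log₂(P(1)/Q(1)) = 0.3571·log₂(0.3571/0.2985) = 0.09235
  P(2)·log₂(P(2)/Q(2)) = 0.3912·log₂(0.3912/0.3594) = 0.04785
  P(3)·log₂(P(3)/Q(3)) = 0.2517·log₂(0.2517/0.3421) = -0.11143

D_KL(P||Q) = 0.09235 + 0.04785 - 0.11143 = 0.02877 ≈ 0.0288 bits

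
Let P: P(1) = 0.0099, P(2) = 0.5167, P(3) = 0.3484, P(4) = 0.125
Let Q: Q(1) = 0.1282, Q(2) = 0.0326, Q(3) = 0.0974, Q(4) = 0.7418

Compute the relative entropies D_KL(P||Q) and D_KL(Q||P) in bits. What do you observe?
D_KL(P||Q) = 2.3427 bits, D_KL(Q||P) = 2.0704 bits. The two directions give different values (D_KL(P||Q) exceeds D_KL(Q||P) by 0.2723 bits): KL divergence is asymmetric.

D_KL(P||Q) = Σ P(x) log₂(P(x)/Q(x))

Computing term by term:
  P(1)·log₂(P(1)/Q(1)) = 0.0099·log₂(0.0099/0.1282) = -0.03658
  P(2)·log₂(P(2)/Q(2)) = 0.5167·log₂(0.5167/0.0326) = 2.05976
  P(3)·log₂(P(3)/Q(3)) = 0.3484·log₂(0.3484/0.0974) = 0.64062
  P(4)·log₂(P(4)/Q(4)) = 0.125·log₂(0.125/0.7418) = -0.32114

D_KL(P||Q) = -0.03658 + 2.05976 + 0.64062 - 0.32114 = 2.34266 ≈ 2.3427 bits

D_KL(Q||P) = Σ Q(x) log₂(Q(x)/P(x))

Computing term by term:
  Q(1)·log₂(Q(1)/P(1)) = 0.1282·log₂(0.1282/0.0099) = 0.47368
  Q(2)·log₂(Q(2)/P(2)) = 0.0326·log₂(0.0326/0.5167) = -0.12996
  Q(3)·log₂(Q(3)/P(3)) = 0.0974·log₂(0.0974/0.3484) = -0.17909
  Q(4)·log₂(Q(4)/P(4)) = 0.7418·log₂(0.7418/0.125) = 1.90576

D_KL(Q||P) = 0.47368 - 0.12996 - 0.17909 + 1.90576 = 2.07039 ≈ 2.0704 bits

These are NOT equal (difference: 0.2723 bits). KL divergence is asymmetric: D_KL(P||Q) ≠ D_KL(Q||P) in general.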